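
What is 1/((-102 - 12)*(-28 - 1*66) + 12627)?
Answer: 1/23343 ≈ 4.2839e-5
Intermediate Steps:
1/((-102 - 12)*(-28 - 1*66) + 12627) = 1/(-114*(-28 - 66) + 12627) = 1/(-114*(-94) + 12627) = 1/(10716 + 12627) = 1/23343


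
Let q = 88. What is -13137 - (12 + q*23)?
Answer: -15173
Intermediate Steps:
-13137 - (12 + q*23) = -13137 - (12 + 88*23) = -13137 - (12 + 2024) = -13137 - 1*2036 = -13137 - 2036 = -15173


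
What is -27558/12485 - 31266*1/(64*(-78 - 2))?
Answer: 4985181/1278464 ≈ 3.8994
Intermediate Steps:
-27558/12485 - 31266*1/(64*(-78 - 2)) = -27558*1/12485 - 31266/((-80*64)) = -27558/12485 - 31266/(-5120) = -27558/12485 - 31266*(-1/5120) = -27558/12485 + 15633/2560 = 4985181/1278464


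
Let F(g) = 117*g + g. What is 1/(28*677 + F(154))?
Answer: 1/37128 ≈ 2.6934e-5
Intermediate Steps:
F(g) = 118*g
1/(28*677 + F(154)) = 1/(28*677 + 118*154) = 1/(18956 + 18172) = 1/37128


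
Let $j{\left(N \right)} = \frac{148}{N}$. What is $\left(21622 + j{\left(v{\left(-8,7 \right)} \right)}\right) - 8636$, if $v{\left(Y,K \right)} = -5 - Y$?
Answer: $\frac{39106}{3} \approx 13035.0$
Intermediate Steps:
$\left(21622 + j{\left(v{\left(-8,7 \right)} \right)}\right) - 8636 = \left(21622 + \frac{148}{-5 - -8}\right) - 8636 = \left(21622 + \frac{148}{-5 + 8}\right) - 8636 = \left(21622 + \frac{148}{3}\right) - 8636 = \frac{65014}{3} - 8636 = \frac{39106}{3}$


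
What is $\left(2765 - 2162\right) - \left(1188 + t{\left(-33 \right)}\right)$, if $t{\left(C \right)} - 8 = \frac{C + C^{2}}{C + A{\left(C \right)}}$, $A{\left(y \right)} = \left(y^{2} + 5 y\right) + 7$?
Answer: $- \frac{266785}{449} \approx -594.18$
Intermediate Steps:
$A{\left(y \right)} = 7 + y^{2} + 5 y$
$t{\left(C \right)} = 8 + \frac{C + C^{2}}{7 + C^{2} + 6 C}$ ($t{\left(C \right)} = 8 + \frac{C + C^{2}}{C + \left(7 + C^{2} + 5 C\right)} = 8 + \frac{C + C^{2}}{7 + C^{2} + 6 C}$)
$\left(2765 - 2162\right) - \left(1188 + t{\left(-33 \right)}\right) = \left(2765 - 2162\right) - \left(1188 + \frac{56 + 9 \left(-33\right)^{2} + 49 \left(-33\right)}{7 + \left(-33\right)^{2} + 6 \left(-33\right)}\right) = 603 - \left(1188 + \frac{56 + 9 \cdot 1089 - 1617}{7 + 1089 - 198}\right) = 603 - \left(1188 + \frac{56 + 9801 - 1617}{898}\right) = 603 - \left(1188 + \frac{1}{898} \cdot 8240\right) = 603 - \frac{537532}{449} = - \frac{266785}{449}$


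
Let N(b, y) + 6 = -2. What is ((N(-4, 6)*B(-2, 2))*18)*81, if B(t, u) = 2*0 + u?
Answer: -23328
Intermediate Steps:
B(t, u) = u (B(t, u) = 0 + u = u)
N(b, y) = -8 (N(b, y) = -6 - 2 = -8)
((N(-4, 6)*B(-2, 2))*18)*81 = (-8*2*18)*81 = -16*18*81 = -288*81 = -23328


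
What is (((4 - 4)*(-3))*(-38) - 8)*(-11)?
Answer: 88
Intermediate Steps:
(((4 - 4)*(-3))*(-38) - 8)*(-11) = ((0*(-3))*(-38) - 8)*(-11) = (0*(-38) - 8)*(-11) = (0 - 8)*(-11) = -8*(-11) = 88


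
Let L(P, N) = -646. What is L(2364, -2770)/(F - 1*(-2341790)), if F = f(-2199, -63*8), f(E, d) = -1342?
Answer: -323/1170224 ≈ -0.00027602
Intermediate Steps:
F = -1342
L(2364, -2770)/(F - 1*(-2341790)) = -646/(-1342 - 1*(-2341790)) = -646/(-1342 + 2341790) = -646/2340448 = -646*1/2340448 = -323/1170224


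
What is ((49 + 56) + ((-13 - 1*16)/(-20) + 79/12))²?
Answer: 11498881/900 ≈ 12777.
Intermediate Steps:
((49 + 56) + ((-13 - 1*16)/(-20) + 79/12))² = (105 + ((-13 - 16)*(-1/20) + 79*(1/12)))² = (105 + (-29*(-1/20) + 79/12))² = (105 + (29/20 + 79/12))² = (105 + 241/30)² = (3391/30)² = 11498881/900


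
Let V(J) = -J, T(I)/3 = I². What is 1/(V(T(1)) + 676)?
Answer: 1/673 ≈ 0.0014859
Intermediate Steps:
T(I) = 3*I²
1/(V(T(1)) + 676) = 1/(-3*1² + 676) = 1/(-3 + 676) = 1/673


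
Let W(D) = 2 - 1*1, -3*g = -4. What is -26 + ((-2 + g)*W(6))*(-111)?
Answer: 48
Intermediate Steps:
g = 4/3 (g = -1/3*(-4) = 4/3 ≈ 1.3333)
W(D) = 1 (W(D) = 2 - 1 = 1)
-26 + ((-2 + g)*W(6))*(-111) = -26 + ((-2 + 4/3)*1)*(-111) = -26 - 2/3*1*(-111) = -26 - 2/3*(-111) = -26 + 74 = 48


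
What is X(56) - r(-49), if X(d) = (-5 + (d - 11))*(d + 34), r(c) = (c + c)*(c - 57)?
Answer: -6788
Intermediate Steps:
r(c) = 2*c*(-57 + c) (r(c) = (2*c)*(-57 + c) = 2*c*(-57 + c))
X(d) = (-16 + d)*(34 + d) (X(d) = (-5 + (-11 + d))*(34 + d) = (-16 + d)*(34 + d))
X(56) - r(-49) = (-544 + 56² + 18*56) - 2*(-49)*(-57 - 49) = (-544 + 3136 + 1008) - 2*(-49)*(-106) = 3600 - 1*10388 = 3600 - 10388 = -6788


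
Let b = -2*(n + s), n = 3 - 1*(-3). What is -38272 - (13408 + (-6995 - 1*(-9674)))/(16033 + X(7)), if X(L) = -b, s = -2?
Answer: -613937239/16041 ≈ -38273.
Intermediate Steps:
n = 6 (n = 3 + 3 = 6)
b = -8 (b = -2*(6 - 2) = -2*4 = -8)
X(L) = 8 (X(L) = -1*(-8) = 8)
-38272 - (13408 + (-6995 - 1*(-9674)))/(16033 + X(7)) = -38272 - (13408 + (-6995 - 1*(-9674)))/(16033 + 8) = -38272 - (13408 + (-6995 + 9674))/16041 = -38272 - (13408 + 2679)/16041 = -38272 - 16087/16041 = -613937239/16041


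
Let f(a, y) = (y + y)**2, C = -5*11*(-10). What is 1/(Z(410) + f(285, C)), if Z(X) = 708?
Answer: 1/1210708 ≈ 8.2596e-7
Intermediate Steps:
C = 550 (C = -55*(-10) = 550)
f(a, y) = 4*y**2 (f(a, y) = (2*y)**2 = 4*y**2)
1/(Z(410) + f(285, C)) = 1/(708 + 4*550**2) = 1/(708 + 4*302500) = 1/(708 + 1210000) = 1/1210708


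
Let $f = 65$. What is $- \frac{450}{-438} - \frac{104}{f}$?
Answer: $- \frac{209}{365} \approx -0.5726$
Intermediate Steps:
$- \frac{450}{-438} - \frac{104}{f} = - \frac{450}{-438} - \frac{104}{65} = \left(-450\right) \left(- \frac{1}{438}\right) - \frac{8}{5} = \frac{75}{73} - \frac{8}{5} = - \frac{209}{365}$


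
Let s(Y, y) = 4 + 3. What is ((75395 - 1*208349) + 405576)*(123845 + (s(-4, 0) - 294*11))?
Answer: 32883120396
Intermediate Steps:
s(Y, y) = 7
((75395 - 1*208349) + 405576)*(123845 + (s(-4, 0) - 294*11)) = ((75395 - 1*208349) + 405576)*(123845 + (7 - 294*11)) = ((75395 - 208349) + 405576)*(123845 + (7 - 3234)) = (-132954 + 405576)*(123845 - 3227) = 272622*120618 = 32883120396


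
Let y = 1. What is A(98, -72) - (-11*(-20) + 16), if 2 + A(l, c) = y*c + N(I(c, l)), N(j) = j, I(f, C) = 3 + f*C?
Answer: -7363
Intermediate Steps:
I(f, C) = 3 + C*f
A(l, c) = 1 + c + c*l (A(l, c) = -2 + (1*c + (3 + l*c)) = -2 + (c + (3 + c*l)) = -2 + (3 + c + c*l) = 1 + c + c*l)
A(98, -72) - (-11*(-20) + 16) = (1 - 72 - 72*98) - (-11*(-20) + 16) = (1 - 72 - 7056) - (220 + 16) = -7127 - 1*236 = -7127 - 236 = -7363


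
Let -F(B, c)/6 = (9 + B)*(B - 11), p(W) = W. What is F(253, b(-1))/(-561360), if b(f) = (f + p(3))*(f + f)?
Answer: 15851/23390 ≈ 0.67768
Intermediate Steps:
b(f) = 2*f*(3 + f) (b(f) = (f + 3)*(f + f) = (3 + f)*(2*f) = 2*f*(3 + f))
F(B, c) = -6*(-11 + B)*(9 + B) (F(B, c) = -6*(9 + B)*(B - 11) = -6*(9 + B)*(-11 + B) = -6*(-11 + B)*(9 + B))
F(253, b(-1))/(-561360) = (594 - 6*253**2 + 12*253)/(-561360) = (594 - 6*64009 + 3036)*(-1/561360) = (594 - 384054 + 3036)*(-1/561360) = -380424*(-1/561360) = 15851/23390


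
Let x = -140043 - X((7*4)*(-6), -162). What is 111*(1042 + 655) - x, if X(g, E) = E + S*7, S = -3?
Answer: 328227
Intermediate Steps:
X(g, E) = -21 + E (X(g, E) = E - 3*7 = E - 21 = -21 + E)
x = -139860 (x = -140043 - (-21 - 162) = -140043 - 1*(-183) = -140043 + 183 = -139860)
111*(1042 + 655) - x = 111*(1042 + 655) - 1*(-139860) = 111*1697 + 139860 = 188367 + 139860 = 328227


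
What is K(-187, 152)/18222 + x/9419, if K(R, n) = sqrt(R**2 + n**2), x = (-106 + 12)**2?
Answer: 8836/9419 + sqrt(58073)/18222 ≈ 0.95133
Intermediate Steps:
x = 8836 (x = (-94)**2 = 8836)
K(-187, 152)/18222 + x/9419 = sqrt((-187)**2 + 152**2)/18222 + 8836/9419 = sqrt(34969 + 23104)*(1/18222) + 8836*(1/9419) = sqrt(58073)*(1/18222) + 8836/9419 = sqrt(58073)/18222 + 8836/9419 = 8836/9419 + sqrt(58073)/18222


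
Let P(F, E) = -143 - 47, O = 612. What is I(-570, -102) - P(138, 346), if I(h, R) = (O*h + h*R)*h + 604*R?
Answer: 165637582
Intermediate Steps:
P(F, E) = -190
I(h, R) = 604*R + h*(612*h + R*h) (I(h, R) = (612*h + h*R)*h + 604*R = (612*h + R*h)*h + 604*R = h*(612*h + R*h) + 604*R = 604*R + h*(612*h + R*h))
I(-570, -102) - P(138, 346) = (604*(-102) + 612*(-570)² - 102*(-570)²) - 1*(-190) = (-61608 + 612*324900 - 102*324900) + 190 = (-61608 + 198838800 - 33139800) + 190 = 165637392 + 190 = 165637582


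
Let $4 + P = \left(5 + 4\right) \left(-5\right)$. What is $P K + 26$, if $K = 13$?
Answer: $-611$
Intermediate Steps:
$P = -49$ ($P = -4 + \left(5 + 4\right) \left(-5\right) = -4 + 9 \left(-5\right) = -4 - 45 = -49$)
$P K + 26 = \left(-49\right) 13 + 26 = -637 + 26 = -611$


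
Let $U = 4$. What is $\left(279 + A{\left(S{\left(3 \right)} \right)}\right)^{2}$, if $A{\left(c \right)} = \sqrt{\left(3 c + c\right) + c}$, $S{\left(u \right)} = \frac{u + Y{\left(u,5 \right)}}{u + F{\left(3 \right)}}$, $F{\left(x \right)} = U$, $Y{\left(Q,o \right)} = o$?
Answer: $\frac{544927}{7} + \frac{1116 \sqrt{70}}{7} \approx 79181.0$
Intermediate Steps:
$F{\left(x \right)} = 4$
$S{\left(u \right)} = \frac{5 + u}{4 + u}$ ($S{\left(u \right)} = \frac{u + 5}{u + 4} = \frac{5 + u}{4 + u}$)
$A{\left(c \right)} = \sqrt{5} \sqrt{c}$ ($A{\left(c \right)} = \sqrt{4 c + c} = \sqrt{5 c} = \sqrt{5} \sqrt{c}$)
$\left(279 + A{\left(S{\left(3 \right)} \right)}\right)^{2} = \left(279 + \sqrt{5} \sqrt{\frac{5 + 3}{4 + 3}}\right)^{2} = \left(279 + \sqrt{5} \sqrt{\frac{1}{7} \cdot 8}\right)^{2} = \left(279 + \sqrt{5} \sqrt{\frac{8}{7}}\right)^{2} = \left(279 + \sqrt{5} \frac{2 \sqrt{14}}{7}\right)^{2} = \left(279 + \frac{2 \sqrt{70}}{7}\right)^{2}$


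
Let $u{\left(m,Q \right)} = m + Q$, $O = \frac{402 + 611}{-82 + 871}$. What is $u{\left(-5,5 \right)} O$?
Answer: $0$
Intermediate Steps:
$O = \frac{1013}{789} \approx 1.2839$
$u{\left(m,Q \right)} = Q + m$
$u{\left(-5,5 \right)} O = \left(5 - 5\right) \frac{1013}{789} = 0 \cdot \frac{1013}{789} = 0$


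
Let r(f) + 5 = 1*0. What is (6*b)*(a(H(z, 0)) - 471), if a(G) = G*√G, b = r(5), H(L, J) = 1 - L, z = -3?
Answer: 13890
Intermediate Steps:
r(f) = -5 (r(f) = -5 + 1*0 = -5 + 0 = -5)
b = -5
a(G) = G^(3/2)
(6*b)*(a(H(z, 0)) - 471) = (6*(-5))*((1 - 1*(-3))^(3/2) - 471) = -30*((1 + 3)^(3/2) - 471) = -30*(4^(3/2) - 471) = -30*(8 - 471) = -30*(-463) = 13890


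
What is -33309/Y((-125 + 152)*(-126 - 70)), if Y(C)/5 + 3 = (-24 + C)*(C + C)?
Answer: -11103/93774235 ≈ -0.00011840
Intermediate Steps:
Y(C) = -15 + 10*C*(-24 + C) (Y(C) = -15 + 5*((-24 + C)*(C + C)) = -15 + 5*((-24 + C)*(2*C)) = -15 + 5*(2*C*(-24 + C)) = -15 + 10*C*(-24 + C))
-33309/Y((-125 + 152)*(-126 - 70)) = -33309/(-15 - 240*(-125 + 152)*(-126 - 70) + 10*((-125 + 152)*(-126 - 70))**2) = -33309/(-15 - 6480*(-196) + 10*(27*(-196))**2) = -33309/(-15 - 240*(-5292) + 10*(-5292)**2) = -33309/(-15 + 1270080 + 10*28005264) = -33309/(-15 + 1270080 + 280052640) = -33309/281322705 = -33309*1/281322705 = -11103/93774235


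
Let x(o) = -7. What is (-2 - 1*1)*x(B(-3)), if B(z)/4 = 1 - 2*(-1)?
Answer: 21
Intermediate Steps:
B(z) = 12 (B(z) = 4*(1 - 2*(-1)) = 4*(1 + 2) = 4*3 = 12)
(-2 - 1*1)*x(B(-3)) = (-2 - 1*1)*(-7) = (-2 - 1)*(-7) = -3*(-7) = 21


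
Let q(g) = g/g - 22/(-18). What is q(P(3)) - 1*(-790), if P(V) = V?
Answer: 7130/9 ≈ 792.22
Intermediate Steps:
q(g) = 20/9 (q(g) = 1 - 22*(-1/18) = 1 + 11/9 = 20/9)
q(P(3)) - 1*(-790) = 20/9 - 1*(-790) = 20/9 + 790 = 7130/9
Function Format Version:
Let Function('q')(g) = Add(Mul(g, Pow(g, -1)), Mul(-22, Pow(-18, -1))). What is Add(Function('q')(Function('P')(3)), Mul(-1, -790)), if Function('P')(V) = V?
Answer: Rational(7130, 9) ≈ 792.22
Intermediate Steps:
Function('q')(g) = Rational(20, 9) (Function('q')(g) = Add(1, Mul(-22, Rational(-1, 18))) = Add(1, Rational(11, 9)) = Rational(20, 9))
Add(Function('q')(Function('P')(3)), Mul(-1, -790)) = Add(Rational(20, 9), Mul(-1, -790)) = Add(Rational(20, 9), 790) = Rational(7130, 9)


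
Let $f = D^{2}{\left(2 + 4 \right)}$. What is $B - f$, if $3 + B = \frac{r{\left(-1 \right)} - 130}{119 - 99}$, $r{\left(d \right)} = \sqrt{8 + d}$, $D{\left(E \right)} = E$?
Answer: $- \frac{91}{2} + \frac{\sqrt{7}}{20} \approx -45.368$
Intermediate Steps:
$f = 36$ ($f = \left(2 + 4\right)^{2} = 6^{2} = 36$)
$B = - \frac{19}{2} + \frac{\sqrt{7}}{20}$ ($B = -3 + \frac{\sqrt{8 - 1} - 130}{119 - 99} = -3 + \frac{\sqrt{7} - 130}{20} = -3 + \left(-130 + \sqrt{7}\right) \frac{1}{20} = -3 - \left(\frac{13}{2} - \frac{\sqrt{7}}{20}\right) = - \frac{19}{2} + \frac{\sqrt{7}}{20} \approx -9.3677$)
$B - f = \left(- \frac{19}{2} + \frac{\sqrt{7}}{20}\right) - 36 = - \frac{91}{2} + \frac{\sqrt{7}}{20}$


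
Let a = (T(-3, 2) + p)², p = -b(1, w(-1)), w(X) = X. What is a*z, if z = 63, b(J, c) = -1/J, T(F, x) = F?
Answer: 252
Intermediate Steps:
p = 1 (p = -(-1)/1 = -(-1) = -1*(-1) = 1)
a = 4 (a = (-3 + 1)² = (-2)² = 4)
a*z = 4*63 = 252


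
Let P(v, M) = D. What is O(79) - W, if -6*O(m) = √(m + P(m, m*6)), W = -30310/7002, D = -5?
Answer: 15155/3501 - √74/6 ≈ 2.8950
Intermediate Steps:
P(v, M) = -5
W = -15155/3501 (W = -30310*1/7002 = -15155/3501 ≈ -4.3288)
O(m) = -√(-5 + m)/6 (O(m) = -√(m - 5)/6 = -√(-5 + m)/6)
O(79) - W = -√(-5 + 79)/6 - 1*(-15155/3501) = -√74/6 + 15155/3501 = 15155/3501 - √74/6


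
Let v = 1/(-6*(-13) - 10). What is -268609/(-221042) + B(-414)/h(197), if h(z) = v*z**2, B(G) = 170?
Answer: 12979692201/8578418978 ≈ 1.5131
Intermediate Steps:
v = 1/68 (v = 1/(78 - 10) = 1/68 ≈ 0.014706)
h(z) = z**2/68
-268609/(-221042) + B(-414)/h(197) = -268609/(-221042) + 170/(((1/68)*197**2)) = -268609*(-1/221042) + 170/(((1/68)*38809)) = 268609/221042 + 170/(38809/68) = 268609/221042 + 170*(68/38809) = 268609/221042 + 11560/38809 = 12979692201/8578418978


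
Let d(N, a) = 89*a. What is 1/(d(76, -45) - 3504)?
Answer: -1/7509 ≈ -0.00013317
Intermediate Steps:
1/(d(76, -45) - 3504) = 1/(89*(-45) - 3504) = 1/(-4005 - 3504) = 1/(-7509) = -1/7509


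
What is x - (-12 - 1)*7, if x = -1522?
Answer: -1431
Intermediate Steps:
x - (-12 - 1)*7 = -1522 - (-12 - 1)*7 = -1522 - (-13)*7 = -1522 - 1*(-91) = -1522 + 91 = -1431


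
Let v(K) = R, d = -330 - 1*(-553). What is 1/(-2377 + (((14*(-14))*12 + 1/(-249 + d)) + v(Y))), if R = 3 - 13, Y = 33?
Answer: -26/123215 ≈ -0.00021101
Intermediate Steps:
d = 223 (d = -330 + 553 = 223)
R = -10
v(K) = -10
1/(-2377 + (((14*(-14))*12 + 1/(-249 + d)) + v(Y))) = 1/(-2377 + (((14*(-14))*12 + 1/(-249 + 223)) - 10)) = 1/(-2377 + ((-196*12 + 1/(-26)) - 10)) = 1/(-2377 + ((-2352 - 1/26) - 10)) = 1/(-2377 + (-61153/26 - 10)) = 1/(-2377 - 61413/26) = 1/(-123215/26) = -26/123215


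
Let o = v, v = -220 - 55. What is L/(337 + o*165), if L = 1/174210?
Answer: -1/7846069980 ≈ -1.2745e-10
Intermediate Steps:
L = 1/174210 ≈ 5.7402e-6
v = -275
o = -275
L/(337 + o*165) = 1/(174210*(337 - 275*165)) = 1/(174210*(337 - 45375)) = (1/174210)/(-45038) = (1/174210)*(-1/45038) = -1/7846069980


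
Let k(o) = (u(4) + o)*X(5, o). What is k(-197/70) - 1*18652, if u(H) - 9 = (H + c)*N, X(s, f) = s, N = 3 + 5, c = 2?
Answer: -257335/14 ≈ -18381.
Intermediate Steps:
N = 8
u(H) = 25 + 8*H (u(H) = 9 + (H + 2)*8 = 9 + (2 + H)*8 = 9 + (16 + 8*H) = 25 + 8*H)
k(o) = 285 + 5*o (k(o) = ((25 + 8*4) + o)*5 = ((25 + 32) + o)*5 = (57 + o)*5 = 285 + 5*o)
k(-197/70) - 1*18652 = (285 + 5*(-197/70)) - 1*18652 = (285 + 5*(-197*1/70)) - 18652 = (285 + 5*(-197/70)) - 18652 = (285 - 197/14) - 18652 = 3793/14 - 18652 = -257335/14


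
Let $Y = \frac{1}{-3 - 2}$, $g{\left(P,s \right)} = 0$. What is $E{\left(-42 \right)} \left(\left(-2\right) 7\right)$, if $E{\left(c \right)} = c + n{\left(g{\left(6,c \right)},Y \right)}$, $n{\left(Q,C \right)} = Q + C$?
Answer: $\frac{2954}{5} \approx 590.8$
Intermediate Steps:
$Y = - \frac{1}{5}$ ($Y = \frac{1}{-5} = - \frac{1}{5} \approx -0.2$)
$n{\left(Q,C \right)} = C + Q$
$E{\left(c \right)} = - \frac{1}{5} + c$ ($E{\left(c \right)} = c + \left(- \frac{1}{5} + 0\right) = c - \frac{1}{5} = - \frac{1}{5} + c$)
$E{\left(-42 \right)} \left(\left(-2\right) 7\right) = \left(- \frac{1}{5} - 42\right) \left(\left(-2\right) 7\right) = \left(- \frac{211}{5}\right) \left(-14\right) = \frac{2954}{5}$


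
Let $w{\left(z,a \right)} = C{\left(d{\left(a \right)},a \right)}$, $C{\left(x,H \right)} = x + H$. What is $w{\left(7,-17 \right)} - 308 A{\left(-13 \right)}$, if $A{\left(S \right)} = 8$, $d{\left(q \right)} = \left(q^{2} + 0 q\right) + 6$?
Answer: $-2186$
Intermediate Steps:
$d{\left(q \right)} = 6 + q^{2}$ ($d{\left(q \right)} = \left(q^{2} + 0\right) + 6 = q^{2} + 6 = 6 + q^{2}$)
$C{\left(x,H \right)} = H + x$
$w{\left(z,a \right)} = 6 + a + a^{2}$ ($w{\left(z,a \right)} = a + \left(6 + a^{2}\right) = 6 + a + a^{2}$)
$w{\left(7,-17 \right)} - 308 A{\left(-13 \right)} = \left(6 - 17 + \left(-17\right)^{2}\right) - 2464 = \left(6 - 17 + 289\right) - 2464 = 278 - 2464 = -2186$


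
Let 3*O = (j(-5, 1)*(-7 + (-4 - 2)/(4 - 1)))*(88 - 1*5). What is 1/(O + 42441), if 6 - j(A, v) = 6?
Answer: 1/42441 ≈ 2.3562e-5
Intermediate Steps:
j(A, v) = 0 (j(A, v) = 6 - 1*6 = 6 - 6 = 0)
O = 0 (O = ((0*(-7 + (-4 - 2)/(4 - 1)))*(88 - 1*5))/3 = ((0*(-7 - 6/3))*(88 - 5))/3 = ((0*(-7 - 6*1/3))*83)/3 = ((0*(-7 - 2))*83)/3 = ((0*(-9))*83)/3 = (0*83)/3 = (1/3)*0 = 0)
1/(O + 42441) = 1/(0 + 42441) = 1/42441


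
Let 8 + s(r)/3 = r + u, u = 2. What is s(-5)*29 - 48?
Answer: -1005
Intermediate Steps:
s(r) = -18 + 3*r (s(r) = -24 + 3*(r + 2) = -24 + 3*(2 + r) = -24 + (6 + 3*r) = -18 + 3*r)
s(-5)*29 - 48 = (-18 + 3*(-5))*29 - 48 = (-18 - 15)*29 - 48 = -33*29 - 48 = -957 - 48 = -1005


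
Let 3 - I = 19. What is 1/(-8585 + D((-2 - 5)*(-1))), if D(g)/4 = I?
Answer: -1/8649 ≈ -0.00011562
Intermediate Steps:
I = -16 (I = 3 - 1*19 = 3 - 19 = -16)
D(g) = -64 (D(g) = 4*(-16) = -64)
1/(-8585 + D((-2 - 5)*(-1))) = 1/(-8585 - 64) = 1/(-8649) = -1/8649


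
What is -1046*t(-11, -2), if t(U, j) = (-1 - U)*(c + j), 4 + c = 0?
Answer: 62760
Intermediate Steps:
c = -4 (c = -4 + 0 = -4)
t(U, j) = (-1 - U)*(-4 + j)
-1046*t(-11, -2) = -1046*(4 - 1*(-2) + 4*(-11) - 1*(-11)*(-2)) = -1046*(4 + 2 - 44 - 22) = -1046*(-60) = 62760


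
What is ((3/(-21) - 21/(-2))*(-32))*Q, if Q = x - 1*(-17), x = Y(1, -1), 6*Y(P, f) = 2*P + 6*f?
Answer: -16240/3 ≈ -5413.3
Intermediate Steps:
Y(P, f) = f + P/3 (Y(P, f) = (2*P + 6*f)/6 = f + P/3)
x = -⅔ (x = -1 + (⅓)*1 = -1 + ⅓ = -⅔ ≈ -0.66667)
Q = 49/3 (Q = -⅔ - 1*(-17) = -⅔ + 17 = 49/3 ≈ 16.333)
((3/(-21) - 21/(-2))*(-32))*Q = ((3/(-21) - 21/(-2))*(-32))*(49/3) = ((3*(-1/21) - 21*(-½))*(-32))*(49/3) = ((-⅐ + 21/2)*(-32))*(49/3) = ((145/14)*(-32))*(49/3) = -2320/7*49/3 = -16240/3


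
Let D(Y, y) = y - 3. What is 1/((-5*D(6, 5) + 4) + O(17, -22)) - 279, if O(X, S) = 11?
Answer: -1394/5 ≈ -278.80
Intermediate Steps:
D(Y, y) = -3 + y
1/((-5*D(6, 5) + 4) + O(17, -22)) - 279 = 1/((-5*(-3 + 5) + 4) + 11) - 279 = 1/((-5*2 + 4) + 11) - 279 = 1/((-10 + 4) + 11) - 279 = 1/(-6 + 11) - 279 = 1/5 - 279 = ⅕ - 279 = -1394/5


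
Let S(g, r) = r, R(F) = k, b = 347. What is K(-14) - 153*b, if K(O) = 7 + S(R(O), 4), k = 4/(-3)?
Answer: -53080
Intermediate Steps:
k = -4/3 (k = 4*(-⅓) = -4/3 ≈ -1.3333)
R(F) = -4/3
K(O) = 11 (K(O) = 7 + 4 = 11)
K(-14) - 153*b = 11 - 153*347 = 11 - 53091 = -53080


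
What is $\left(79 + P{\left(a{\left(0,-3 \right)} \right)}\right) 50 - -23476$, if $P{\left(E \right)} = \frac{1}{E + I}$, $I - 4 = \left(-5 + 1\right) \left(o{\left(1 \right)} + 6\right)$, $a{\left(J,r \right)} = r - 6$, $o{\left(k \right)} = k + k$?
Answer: $\frac{1014712}{37} \approx 27425.0$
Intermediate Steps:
$o{\left(k \right)} = 2 k$
$a{\left(J,r \right)} = -6 + r$ ($a{\left(J,r \right)} = r - 6 = -6 + r$)
$I = -28$ ($I = 4 + \left(-5 + 1\right) \left(2 \cdot 1 + 6\right) = 4 - 4 \left(2 + 6\right) = 4 - 32 = -28$)
$P{\left(E \right)} = \frac{1}{-28 + E}$ ($P{\left(E \right)} = \frac{1}{E - 28} = \frac{1}{-28 + E}$)
$\left(79 + P{\left(a{\left(0,-3 \right)} \right)}\right) 50 - -23476 = \left(79 + \frac{1}{-28 - 9}\right) 50 - -23476 = \left(79 + \frac{1}{-28 - 9}\right) 50 + 23476 = \left(79 + \frac{1}{-37}\right) 50 + 23476 = \left(79 - \frac{1}{37}\right) 50 + 23476 = \frac{2922}{37} \cdot 50 + 23476 = \frac{146100}{37} + 23476 = \frac{1014712}{37}$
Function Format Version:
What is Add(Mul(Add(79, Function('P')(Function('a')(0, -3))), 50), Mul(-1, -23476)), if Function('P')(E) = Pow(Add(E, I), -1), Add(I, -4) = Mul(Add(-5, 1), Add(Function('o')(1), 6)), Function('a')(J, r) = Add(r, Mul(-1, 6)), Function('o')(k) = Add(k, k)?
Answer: Rational(1014712, 37) ≈ 27425.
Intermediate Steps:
Function('o')(k) = Mul(2, k)
Function('a')(J, r) = Add(-6, r) (Function('a')(J, r) = Add(r, -6) = Add(-6, r))
I = -28 (I = Add(4, Mul(Add(-5, 1), Add(Mul(2, 1), 6))) = Add(4, Mul(-4, Add(2, 6))) = Add(4, Mul(-4, 8)) = Add(4, -32) = -28)
Function('P')(E) = Pow(Add(-28, E), -1) (Function('P')(E) = Pow(Add(E, -28), -1) = Pow(Add(-28, E), -1))
Add(Mul(Add(79, Function('P')(Function('a')(0, -3))), 50), Mul(-1, -23476)) = Add(Mul(Add(79, Pow(Add(-28, Add(-6, -3)), -1)), 50), Mul(-1, -23476)) = Add(Mul(Add(79, Pow(Add(-28, -9), -1)), 50), 23476) = Add(Mul(Add(79, Pow(-37, -1)), 50), 23476) = Add(Mul(Add(79, Rational(-1, 37)), 50), 23476) = Add(Mul(Rational(2922, 37), 50), 23476) = Add(Rational(146100, 37), 23476) = Rational(1014712, 37)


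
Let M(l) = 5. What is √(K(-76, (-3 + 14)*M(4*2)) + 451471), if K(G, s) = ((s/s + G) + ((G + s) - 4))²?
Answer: √461471 ≈ 679.32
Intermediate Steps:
K(G, s) = (-3 + s + 2*G)² (K(G, s) = ((1 + G) + (-4 + G + s))² = (-3 + s + 2*G)²)
√(K(-76, (-3 + 14)*M(4*2)) + 451471) = √((-3 + (-3 + 14)*5 + 2*(-76))² + 451471) = √((-3 + 11*5 - 152)² + 451471) = √((-3 + 55 - 152)² + 451471) = √((-100)² + 451471) = √(10000 + 451471) = √461471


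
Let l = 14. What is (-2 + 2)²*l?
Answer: 0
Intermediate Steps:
(-2 + 2)²*l = (-2 + 2)²*14 = 0²*14 = 0*14 = 0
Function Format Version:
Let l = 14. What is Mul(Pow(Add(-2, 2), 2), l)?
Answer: 0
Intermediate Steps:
Mul(Pow(Add(-2, 2), 2), l) = Mul(Pow(Add(-2, 2), 2), 14) = Mul(Pow(0, 2), 14) = Mul(0, 14) = 0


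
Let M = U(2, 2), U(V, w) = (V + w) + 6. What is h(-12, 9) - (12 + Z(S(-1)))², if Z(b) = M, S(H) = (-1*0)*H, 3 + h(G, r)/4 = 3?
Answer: -484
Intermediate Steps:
U(V, w) = 6 + V + w
h(G, r) = 0 (h(G, r) = -12 + 4*3 = -12 + 12 = 0)
S(H) = 0 (S(H) = 0*H = 0)
M = 10 (M = 6 + 2 + 2 = 10)
Z(b) = 10
h(-12, 9) - (12 + Z(S(-1)))² = 0 - (12 + 10)² = 0 - 1*22² = 0 - 1*484 = 0 - 484 = -484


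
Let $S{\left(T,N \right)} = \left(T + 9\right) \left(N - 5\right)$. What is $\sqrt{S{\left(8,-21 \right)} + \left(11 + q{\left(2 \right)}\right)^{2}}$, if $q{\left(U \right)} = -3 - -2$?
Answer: $3 i \sqrt{38} \approx 18.493 i$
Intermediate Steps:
$S{\left(T,N \right)} = \left(-5 + N\right) \left(9 + T\right)$ ($S{\left(T,N \right)} = \left(9 + T\right) \left(-5 + N\right) = \left(-5 + N\right) \left(9 + T\right)$)
$q{\left(U \right)} = -1$ ($q{\left(U \right)} = -3 + 2 = -1$)
$\sqrt{S{\left(8,-21 \right)} + \left(11 + q{\left(2 \right)}\right)^{2}} = \sqrt{\left(-45 - 40 + 9 \left(-21\right) - 168\right) + \left(11 - 1\right)^{2}} = \sqrt{\left(-45 - 40 - 189 - 168\right) + 10^{2}} = \sqrt{-442 + 100} = \sqrt{-342} = 3 i \sqrt{38}$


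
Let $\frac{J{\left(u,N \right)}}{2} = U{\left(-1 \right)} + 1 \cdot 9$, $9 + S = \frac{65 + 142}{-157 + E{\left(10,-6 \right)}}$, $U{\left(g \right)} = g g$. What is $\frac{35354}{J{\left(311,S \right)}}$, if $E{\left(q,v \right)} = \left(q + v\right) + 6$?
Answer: $\frac{17677}{10} \approx 1767.7$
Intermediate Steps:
$E{\left(q,v \right)} = 6 + q + v$
$U{\left(g \right)} = g^{2}$
$S = - \frac{510}{49}$ ($S = -9 + \frac{65 + 142}{-157 + \left(6 + 10 - 6\right)} = -9 + \frac{207}{-157 + 10} = -9 + \frac{207}{-147} = -9 + 207 \left(- \frac{1}{147}\right) = -9 - \frac{69}{49} = - \frac{510}{49} \approx -10.408$)
$J{\left(u,N \right)} = 20$ ($J{\left(u,N \right)} = 2 \left(\left(-1\right)^{2} + 1 \cdot 9\right) = 2 \left(1 + 9\right) = 2 \cdot 10 = 20$)
$\frac{35354}{J{\left(311,S \right)}} = \frac{35354}{20} = 35354 \cdot \frac{1}{20} = \frac{17677}{10}$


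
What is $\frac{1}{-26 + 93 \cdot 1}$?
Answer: $\frac{1}{67} \approx 0.014925$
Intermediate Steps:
$\frac{1}{-26 + 93 \cdot 1} = \frac{1}{-26 + 93} = \frac{1}{67}$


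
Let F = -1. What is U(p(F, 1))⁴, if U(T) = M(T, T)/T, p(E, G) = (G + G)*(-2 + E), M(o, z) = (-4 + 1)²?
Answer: 81/16 ≈ 5.0625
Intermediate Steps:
M(o, z) = 9 (M(o, z) = (-3)² = 9)
p(E, G) = 2*G*(-2 + E) (p(E, G) = (2*G)*(-2 + E) = 2*G*(-2 + E))
U(T) = 9/T
U(p(F, 1))⁴ = (9/((2*1*(-2 - 1))))⁴ = (9/((2*1*(-3))))⁴ = (9/(-6))⁴ = (9*(-⅙))⁴ = (-3/2)⁴ = 81/16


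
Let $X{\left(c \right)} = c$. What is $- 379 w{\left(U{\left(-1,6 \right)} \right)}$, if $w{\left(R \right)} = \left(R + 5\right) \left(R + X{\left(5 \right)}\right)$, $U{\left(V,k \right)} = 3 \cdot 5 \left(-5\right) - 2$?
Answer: $-1964736$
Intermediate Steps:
$U{\left(V,k \right)} = -77$ ($U{\left(V,k \right)} = 15 \left(-5\right) - 2 = -75 - 2 = -77$)
$w{\left(R \right)} = \left(5 + R\right)^{2}$ ($w{\left(R \right)} = \left(R + 5\right) \left(R + 5\right) = \left(5 + R\right) \left(5 + R\right) = \left(5 + R\right)^{2}$)
$- 379 w{\left(U{\left(-1,6 \right)} \right)} = - 379 \left(25 + \left(-77\right)^{2} + 10 \left(-77\right)\right) = - 379 \left(25 + 5929 - 770\right) = \left(-379\right) 5184 = -1964736$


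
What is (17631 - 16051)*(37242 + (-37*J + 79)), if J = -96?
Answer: 64579340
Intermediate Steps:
(17631 - 16051)*(37242 + (-37*J + 79)) = (17631 - 16051)*(37242 + (-37*(-96) + 79)) = 1580*(37242 + (3552 + 79)) = 1580*(37242 + 3631) = 1580*40873 = 64579340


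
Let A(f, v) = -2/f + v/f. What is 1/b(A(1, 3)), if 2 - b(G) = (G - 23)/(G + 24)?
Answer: 25/72 ≈ 0.34722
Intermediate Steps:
b(G) = 2 - (-23 + G)/(24 + G) (b(G) = 2 - (G - 23)/(G + 24) = 2 - (-23 + G)/(24 + G))
1/b(A(1, 3)) = 1/((71 + (-2 + 3)/1)/(24 + (-2 + 3)/1)) = 1/((71 + 1*1)/(24 + 1*1)) = 1/((71 + 1)/(24 + 1)) = 1/(72/25) = 25/72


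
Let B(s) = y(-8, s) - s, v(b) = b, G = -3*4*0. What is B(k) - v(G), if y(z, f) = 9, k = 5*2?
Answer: -1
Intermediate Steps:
G = 0 (G = -12*0 = 0)
k = 10
B(s) = 9 - s
B(k) - v(G) = (9 - 1*10) - 1*0 = (9 - 10) + 0 = -1 + 0 = -1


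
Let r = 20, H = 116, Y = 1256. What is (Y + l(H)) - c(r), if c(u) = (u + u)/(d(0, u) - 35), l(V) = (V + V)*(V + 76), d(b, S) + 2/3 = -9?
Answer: 3068660/67 ≈ 45801.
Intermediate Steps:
d(b, S) = -29/3 (d(b, S) = -2/3 - 9 = -29/3)
l(V) = 2*V*(76 + V) (l(V) = (2*V)*(76 + V) = 2*V*(76 + V))
c(u) = -3*u/67 (c(u) = (u + u)/(-29/3 - 35) = (2*u)/(-134/3) = (2*u)*(-3/134) = -3*u/67)
(Y + l(H)) - c(r) = (1256 + 2*116*(76 + 116)) - (-3)*20/67 = (1256 + 2*116*192) - 1*(-60/67) = (1256 + 44544) + 60/67 = 45800 + 60/67 = 3068660/67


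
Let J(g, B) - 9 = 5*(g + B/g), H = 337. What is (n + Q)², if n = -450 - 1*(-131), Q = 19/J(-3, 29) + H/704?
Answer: 1338907501477225/13168021504 ≈ 1.0168e+5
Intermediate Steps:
J(g, B) = 9 + 5*g + 5*B/g (J(g, B) = 9 + 5*(g + B/g) = 9 + (5*g + 5*B/g) = 9 + 5*g + 5*B/g)
Q = 14803/114752 (Q = 19/(9 + 5*(-3) + 5*29/(-3)) + 337/704 = 19/(9 - 15 + 5*29*(-⅓)) + 337*(1/704) = 19/(9 - 15 - 145/3) + 337/704 = 19/(-163/3) + 337/704 = 19*(-3/163) + 337/704 = -57/163 + 337/704 = 14803/114752 ≈ 0.12900)
n = -319 (n = -450 + 131 = -319)
(n + Q)² = (-319 + 14803/114752)² = (-36591085/114752)² = 1338907501477225/13168021504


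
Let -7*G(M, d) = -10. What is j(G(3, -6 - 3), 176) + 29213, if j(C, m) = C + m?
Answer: 205733/7 ≈ 29390.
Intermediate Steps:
G(M, d) = 10/7 (G(M, d) = -⅐*(-10) = 10/7)
j(G(3, -6 - 3), 176) + 29213 = (10/7 + 176) + 29213 = 1242/7 + 29213 = 205733/7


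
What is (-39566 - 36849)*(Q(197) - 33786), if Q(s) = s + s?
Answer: 2551649680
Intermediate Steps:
Q(s) = 2*s
(-39566 - 36849)*(Q(197) - 33786) = (-39566 - 36849)*(2*197 - 33786) = -76415*(394 - 33786) = -76415*(-33392) = 2551649680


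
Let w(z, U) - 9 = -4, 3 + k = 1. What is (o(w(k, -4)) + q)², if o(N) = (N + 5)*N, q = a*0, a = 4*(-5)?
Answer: 2500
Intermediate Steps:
k = -2 (k = -3 + 1 = -2)
a = -20
w(z, U) = 5 (w(z, U) = 9 - 4 = 5)
q = 0 (q = -20*0 = 0)
o(N) = N*(5 + N) (o(N) = (5 + N)*N = N*(5 + N))
(o(w(k, -4)) + q)² = (5*(5 + 5) + 0)² = (5*10 + 0)² = (50 + 0)² = 50² = 2500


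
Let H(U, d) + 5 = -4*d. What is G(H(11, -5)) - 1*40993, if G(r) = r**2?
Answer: -40768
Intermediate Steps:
H(U, d) = -5 - 4*d
G(H(11, -5)) - 1*40993 = (-5 - 4*(-5))**2 - 1*40993 = (-5 + 20)**2 - 40993 = 15**2 - 40993 = 225 - 40993 = -40768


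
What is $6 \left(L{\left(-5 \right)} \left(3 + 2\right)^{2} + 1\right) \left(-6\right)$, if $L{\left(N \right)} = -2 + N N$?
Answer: $-20736$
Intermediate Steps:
$L{\left(N \right)} = -2 + N^{2}$
$6 \left(L{\left(-5 \right)} \left(3 + 2\right)^{2} + 1\right) \left(-6\right) = 6 \left(\left(-2 + \left(-5\right)^{2}\right) \left(3 + 2\right)^{2} + 1\right) \left(-6\right) = 6 \left(\left(-2 + 25\right) 5^{2} + 1\right) \left(-6\right) = 6 \left(23 \cdot 25 + 1\right) \left(-6\right) = 6 \left(575 + 1\right) \left(-6\right) = 6 \cdot 576 \left(-6\right) = 3456 \left(-6\right) = -20736$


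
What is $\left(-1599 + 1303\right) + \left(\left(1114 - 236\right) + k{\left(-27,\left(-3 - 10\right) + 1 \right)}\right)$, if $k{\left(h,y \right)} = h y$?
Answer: $906$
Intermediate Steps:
$\left(-1599 + 1303\right) + \left(\left(1114 - 236\right) + k{\left(-27,\left(-3 - 10\right) + 1 \right)}\right) = \left(-1599 + 1303\right) + \left(\left(1114 - 236\right) - 27 \left(\left(-3 - 10\right) + 1\right)\right) = -296 + \left(878 - 27 \left(-13 + 1\right)\right) = -296 + \left(878 - -324\right) = -296 + \left(878 + 324\right) = -296 + 1202 = 906$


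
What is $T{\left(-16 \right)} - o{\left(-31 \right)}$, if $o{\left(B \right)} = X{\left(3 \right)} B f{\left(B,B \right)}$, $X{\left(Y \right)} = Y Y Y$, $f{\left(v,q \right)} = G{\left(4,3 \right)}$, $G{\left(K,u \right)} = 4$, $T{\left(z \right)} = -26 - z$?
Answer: $3338$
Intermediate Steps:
$f{\left(v,q \right)} = 4$
$X{\left(Y \right)} = Y^{3}$ ($X{\left(Y \right)} = Y^{2} Y = Y^{3}$)
$o{\left(B \right)} = 108 B$ ($o{\left(B \right)} = 3^{3} B 4 = 27 B 4 = 108 B$)
$T{\left(-16 \right)} - o{\left(-31 \right)} = \left(-26 - -16\right) - 108 \left(-31\right) = \left(-26 + 16\right) - -3348 = -10 + 3348 = 3338$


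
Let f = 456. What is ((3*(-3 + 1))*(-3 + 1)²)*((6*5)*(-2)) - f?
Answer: 984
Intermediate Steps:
((3*(-3 + 1))*(-3 + 1)²)*((6*5)*(-2)) - f = ((3*(-3 + 1))*(-3 + 1)²)*((6*5)*(-2)) - 1*456 = ((3*(-2))*(-2)²)*(30*(-2)) - 456 = -6*4*(-60) - 456 = -24*(-60) - 456 = 1440 - 456 = 984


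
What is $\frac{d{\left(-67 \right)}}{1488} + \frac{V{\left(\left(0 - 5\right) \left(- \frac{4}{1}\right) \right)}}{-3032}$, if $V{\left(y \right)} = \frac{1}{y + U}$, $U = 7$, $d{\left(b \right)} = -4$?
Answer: $- \frac{6853}{2537784} \approx -0.0027004$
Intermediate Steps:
$V{\left(y \right)} = \frac{1}{7 + y}$ ($V{\left(y \right)} = \frac{1}{y + 7} = \frac{1}{7 + y}$)
$\frac{d{\left(-67 \right)}}{1488} + \frac{V{\left(\left(0 - 5\right) \left(- \frac{4}{1}\right) \right)}}{-3032} = - \frac{4}{1488} + \frac{1}{\left(7 + \left(0 - 5\right) \left(- \frac{4}{1}\right)\right) \left(-3032\right)} = \left(-4\right) \frac{1}{1488} + \frac{1}{7 - 5 \left(\left(-4\right) 1\right)} \left(- \frac{1}{3032}\right) = - \frac{1}{372} + \frac{1}{7 - -20} \left(- \frac{1}{3032}\right) = - \frac{1}{372} + \frac{1}{7 + 20} \left(- \frac{1}{3032}\right) = - \frac{1}{372} + \frac{1}{27} \left(- \frac{1}{3032}\right) = - \frac{1}{372} - \frac{1}{81864} = - \frac{6853}{2537784}$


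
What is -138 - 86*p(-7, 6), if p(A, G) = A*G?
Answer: 3474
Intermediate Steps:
-138 - 86*p(-7, 6) = -138 - (-602)*6 = -138 - 86*(-42) = -138 + 3612 = 3474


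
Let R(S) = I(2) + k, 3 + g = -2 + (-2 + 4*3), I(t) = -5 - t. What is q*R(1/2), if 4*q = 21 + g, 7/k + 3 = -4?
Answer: -52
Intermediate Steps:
k = -1 (k = 7/(-3 - 4) = 7/(-7) = 7*(-1/7) = -1)
g = 5 (g = -3 + (-2 + (-2 + 4*3)) = -3 + (-2 + (-2 + 12)) = -3 + (-2 + 10) = -3 + 8 = 5)
R(S) = -8 (R(S) = (-5 - 1*2) - 1 = (-5 - 2) - 1 = -7 - 1 = -8)
q = 13/2 (q = (21 + 5)/4 = (1/4)*26 = 13/2 ≈ 6.5000)
q*R(1/2) = (13/2)*(-8) = -52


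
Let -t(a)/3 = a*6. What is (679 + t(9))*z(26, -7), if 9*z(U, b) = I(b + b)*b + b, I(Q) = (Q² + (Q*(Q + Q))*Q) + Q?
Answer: 19198795/9 ≈ 2.1332e+6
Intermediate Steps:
t(a) = -18*a (t(a) = -3*a*6 = -18*a)
I(Q) = Q + Q² + 2*Q³ (I(Q) = (Q² + (Q*(2*Q))*Q) + Q = (Q² + (2*Q²)*Q) + Q = (Q² + 2*Q³) + Q = Q + Q² + 2*Q³)
z(U, b) = b/9 + 2*b²*(1 + 2*b + 8*b²)/9 (z(U, b) = (((b + b)*(1 + (b + b) + 2*(b + b)²))*b + b)/9 = (((2*b)*(1 + 2*b + 2*(2*b)²))*b + b)/9 = (((2*b)*(1 + 2*b + 2*(4*b²)))*b + b)/9 = (((2*b)*(1 + 2*b + 8*b²))*b + b)/9 = ((2*b*(1 + 2*b + 8*b²))*b + b)/9 = (2*b²*(1 + 2*b + 8*b²) + b)/9 = (b + 2*b²*(1 + 2*b + 8*b²))/9 = b/9 + 2*b²*(1 + 2*b + 8*b²)/9)
(679 + t(9))*z(26, -7) = (679 - 18*9)*((⅑)*(-7)*(1 + 2*(-7)*(1 + 2*(-7) + 8*(-7)²))) = (679 - 162)*((⅑)*(-7)*(1 + 2*(-7)*(1 - 14 + 8*49))) = 517*((⅑)*(-7)*(1 + 2*(-7)*(1 - 14 + 392))) = 517*((⅑)*(-7)*(1 + 2*(-7)*379)) = 517*((⅑)*(-7)*(1 - 5306)) = 517*((⅑)*(-7)*(-5305)) = 517*(37135/9) = 19198795/9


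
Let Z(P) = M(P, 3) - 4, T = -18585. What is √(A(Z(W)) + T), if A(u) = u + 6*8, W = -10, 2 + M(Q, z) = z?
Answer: 6*I*√515 ≈ 136.16*I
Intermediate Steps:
M(Q, z) = -2 + z
Z(P) = -3 (Z(P) = (-2 + 3) - 4 = 1 - 4 = -3)
A(u) = 48 + u (A(u) = u + 48 = 48 + u)
√(A(Z(W)) + T) = √((48 - 3) - 18585) = √(45 - 18585) = √(-18540) = 6*I*√515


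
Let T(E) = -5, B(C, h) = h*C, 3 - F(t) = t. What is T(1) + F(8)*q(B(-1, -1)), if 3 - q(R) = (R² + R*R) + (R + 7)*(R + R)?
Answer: 70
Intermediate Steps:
F(t) = 3 - t
B(C, h) = C*h
q(R) = 3 - 2*R² - 2*R*(7 + R) (q(R) = 3 - ((R² + R*R) + (R + 7)*(R + R)) = 3 - ((R² + R²) + (7 + R)*(2*R)) = 3 - (2*R² + 2*R*(7 + R)) = 3 + (-2*R² - 2*R*(7 + R)) = 3 - 2*R² - 2*R*(7 + R))
T(1) + F(8)*q(B(-1, -1)) = -5 + (3 - 1*8)*(3 - (-14)*(-1) - 4*(-1*(-1))²) = -5 + (3 - 8)*(3 - 14*1 - 4*1²) = -5 - 5*(3 - 14 - 4*1) = -5 - 5*(3 - 14 - 4) = -5 - 5*(-15) = -5 + 75 = 70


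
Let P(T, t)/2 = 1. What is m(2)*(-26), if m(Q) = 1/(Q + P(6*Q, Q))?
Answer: -13/2 ≈ -6.5000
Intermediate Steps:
P(T, t) = 2 (P(T, t) = 2*1 = 2)
m(Q) = 1/(2 + Q) (m(Q) = 1/(Q + 2) = 1/(2 + Q))
m(2)*(-26) = -26/(2 + 2) = -26/4 = (¼)*(-26) = -13/2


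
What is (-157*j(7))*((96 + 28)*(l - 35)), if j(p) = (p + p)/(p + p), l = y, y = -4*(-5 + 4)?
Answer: 603508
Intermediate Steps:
y = 4 (y = -4*(-1) = 4)
l = 4
j(p) = 1 (j(p) = (2*p)/((2*p)) = (2*p)*(1/(2*p)) = 1)
(-157*j(7))*((96 + 28)*(l - 35)) = (-157*1)*((96 + 28)*(4 - 35)) = -19468*(-31) = -157*(-3844) = 603508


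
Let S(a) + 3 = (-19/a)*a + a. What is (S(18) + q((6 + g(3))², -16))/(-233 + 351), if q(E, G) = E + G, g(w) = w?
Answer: 61/118 ≈ 0.51695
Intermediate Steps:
S(a) = -22 + a (S(a) = -3 + ((-19/a)*a + a) = -3 + (-19 + a) = -22 + a)
(S(18) + q((6 + g(3))², -16))/(-233 + 351) = ((-22 + 18) + ((6 + 3)² - 16))/(-233 + 351) = (-4 + (9² - 16))/118 = (-4 + (81 - 16))*(1/118) = (-4 + 65)*(1/118) = 61*(1/118) = 61/118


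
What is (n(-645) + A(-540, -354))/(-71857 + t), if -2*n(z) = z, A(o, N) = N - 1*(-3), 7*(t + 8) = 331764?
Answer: 133/114194 ≈ 0.0011647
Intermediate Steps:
t = 331708/7 (t = -8 + (1/7)*331764 = -8 + 331764/7 = 331708/7 ≈ 47387.)
A(o, N) = 3 + N (A(o, N) = N + 3 = 3 + N)
n(z) = -z/2
(n(-645) + A(-540, -354))/(-71857 + t) = (-1/2*(-645) + (3 - 354))/(-71857 + 331708/7) = (645/2 - 351)/(-171291/7) = -57/2*(-7/171291) = 133/114194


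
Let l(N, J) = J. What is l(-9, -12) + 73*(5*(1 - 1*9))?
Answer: -2932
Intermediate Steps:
l(-9, -12) + 73*(5*(1 - 1*9)) = -12 + 73*(5*(1 - 1*9)) = -12 + 73*(5*(1 - 9)) = -12 + 73*(5*(-8)) = -12 + 73*(-40) = -12 - 2920 = -2932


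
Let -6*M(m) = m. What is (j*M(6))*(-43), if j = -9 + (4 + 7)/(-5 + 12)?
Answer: -2236/7 ≈ -319.43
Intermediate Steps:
M(m) = -m/6
j = -52/7 (j = -9 + 11/7 = -52/7 ≈ -7.4286)
(j*M(6))*(-43) = -(-26)*6/21*(-43) = -52/7*(-1)*(-43) = (52/7)*(-43) = -2236/7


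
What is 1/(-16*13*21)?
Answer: -1/4368 ≈ -0.00022894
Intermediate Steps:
1/(-16*13*21) = 1/(-208*21) = 1/(-4368) = -1/4368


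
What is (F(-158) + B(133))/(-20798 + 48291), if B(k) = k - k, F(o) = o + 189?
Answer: 31/27493 ≈ 0.0011276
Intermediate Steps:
F(o) = 189 + o
B(k) = 0
(F(-158) + B(133))/(-20798 + 48291) = ((189 - 158) + 0)/(-20798 + 48291) = (31 + 0)/27493 = 31*(1/27493) = 31/27493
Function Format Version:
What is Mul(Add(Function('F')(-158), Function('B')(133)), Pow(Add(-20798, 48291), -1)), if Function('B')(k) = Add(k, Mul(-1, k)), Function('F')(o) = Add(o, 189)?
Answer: Rational(31, 27493) ≈ 0.0011276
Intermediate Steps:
Function('F')(o) = Add(189, o)
Function('B')(k) = 0
Mul(Add(Function('F')(-158), Function('B')(133)), Pow(Add(-20798, 48291), -1)) = Mul(Add(Add(189, -158), 0), Pow(Add(-20798, 48291), -1)) = Mul(Add(31, 0), Pow(27493, -1)) = Mul(31, Rational(1, 27493)) = Rational(31, 27493)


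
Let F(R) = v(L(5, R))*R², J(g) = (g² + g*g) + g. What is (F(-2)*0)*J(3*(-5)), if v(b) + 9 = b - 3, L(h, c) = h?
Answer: 0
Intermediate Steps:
v(b) = -12 + b (v(b) = -9 + (b - 3) = -9 + (-3 + b) = -12 + b)
J(g) = g + 2*g² (J(g) = (g² + g²) + g = 2*g² + g = g + 2*g²)
F(R) = -7*R² (F(R) = (-12 + 5)*R² = -7*R²)
(F(-2)*0)*J(3*(-5)) = (-7*(-2)²*0)*((3*(-5))*(1 + 2*(3*(-5)))) = (-7*4*0)*(-15*(1 + 2*(-15))) = (-28*0)*(-15*(1 - 30)) = 0*(-15*(-29)) = 0*435 = 0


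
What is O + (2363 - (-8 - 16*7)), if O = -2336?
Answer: 147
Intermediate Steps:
O + (2363 - (-8 - 16*7)) = -2336 + (2363 - (-8 - 16*7)) = -2336 + (2363 - (-8 - 112)) = -2336 + (2363 - 1*(-120)) = -2336 + (2363 + 120) = -2336 + 2483 = 147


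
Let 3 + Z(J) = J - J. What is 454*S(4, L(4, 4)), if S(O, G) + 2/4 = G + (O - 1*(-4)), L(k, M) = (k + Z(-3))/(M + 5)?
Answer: 31099/9 ≈ 3455.4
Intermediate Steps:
Z(J) = -3 (Z(J) = -3 + (J - J) = -3 + 0 = -3)
L(k, M) = (-3 + k)/(5 + M) (L(k, M) = (k - 3)/(M + 5) = (-3 + k)/(5 + M))
S(O, G) = 7/2 + G + O (S(O, G) = -1/2 + (G + (O - 1*(-4))) = -1/2 + (G + (O + 4)) = -1/2 + (G + (4 + O)) = -1/2 + (4 + G + O) = 7/2 + G + O)
454*S(4, L(4, 4)) = 454*(7/2 + (-3 + 4)/(5 + 4) + 4) = 454*(7/2 + 1/9 + 4) = 454*(137/18) = 31099/9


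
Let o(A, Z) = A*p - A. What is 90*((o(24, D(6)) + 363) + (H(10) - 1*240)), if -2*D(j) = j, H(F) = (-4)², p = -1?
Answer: 8190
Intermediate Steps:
H(F) = 16
D(j) = -j/2
o(A, Z) = -2*A (o(A, Z) = A*(-1) - A = -A - A = -2*A)
90*((o(24, D(6)) + 363) + (H(10) - 1*240)) = 90*((-2*24 + 363) + (16 - 1*240)) = 90*((-48 + 363) + (16 - 240)) = 90*(315 - 224) = 90*91 = 8190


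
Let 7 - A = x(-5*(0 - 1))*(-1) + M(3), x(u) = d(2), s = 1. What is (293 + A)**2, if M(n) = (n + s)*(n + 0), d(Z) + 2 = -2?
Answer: 80656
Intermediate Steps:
d(Z) = -4 (d(Z) = -2 - 2 = -4)
M(n) = n*(1 + n) (M(n) = (n + 1)*(n + 0) = (1 + n)*n = n*(1 + n))
x(u) = -4
A = -9 (A = 7 - (-4*(-1) + 3*(1 + 3)) = 7 - (4 + 3*4) = 7 - (4 + 12) = 7 - 1*16 = 7 - 16 = -9)
(293 + A)**2 = (293 - 9)**2 = 284**2 = 80656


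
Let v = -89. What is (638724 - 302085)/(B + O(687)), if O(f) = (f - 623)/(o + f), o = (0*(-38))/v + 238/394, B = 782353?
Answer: 22800222831/52987992641 ≈ 0.43029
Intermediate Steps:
o = 119/197 (o = (0*(-38))/(-89) + 238/394 = 0*(-1/89) + 238*(1/394) = 0 + 119/197 = 119/197 ≈ 0.60406)
O(f) = (-623 + f)/(119/197 + f) (O(f) = (f - 623)/(119/197 + f) = (-623 + f)/(119/197 + f))
(638724 - 302085)/(B + O(687)) = (638724 - 302085)/(782353 + 197*(-623 + 687)/(119 + 197*687)) = 336639/(782353 + 197*64/(119 + 135339)) = 336639/(782353 + 197*64/135458) = 336639/(782353 + 197*(1/135458)*64) = 336639/(782353 + 6304/67729) = 336639/(52987992641/67729) = 336639*(67729/52987992641) = 22800222831/52987992641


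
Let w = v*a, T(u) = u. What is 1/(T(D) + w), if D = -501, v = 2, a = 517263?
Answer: 1/1034025 ≈ 9.6709e-7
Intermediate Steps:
w = 1034526 (w = 2*517263 = 1034526)
1/(T(D) + w) = 1/(-501 + 1034526) = 1/1034025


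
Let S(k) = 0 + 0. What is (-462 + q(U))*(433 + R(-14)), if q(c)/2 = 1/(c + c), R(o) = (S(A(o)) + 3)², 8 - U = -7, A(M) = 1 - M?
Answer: -3062618/15 ≈ -2.0417e+5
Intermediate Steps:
U = 15 (U = 8 - 1*(-7) = 8 + 7 = 15)
S(k) = 0
R(o) = 9 (R(o) = (0 + 3)² = 3² = 9)
q(c) = 1/c (q(c) = 2/(c + c) = 2/((2*c)) = 2*(1/(2*c)) = 1/c)
(-462 + q(U))*(433 + R(-14)) = (-462 + 1/15)*(433 + 9) = (-462 + 1/15)*442 = -6929/15*442 = -3062618/15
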